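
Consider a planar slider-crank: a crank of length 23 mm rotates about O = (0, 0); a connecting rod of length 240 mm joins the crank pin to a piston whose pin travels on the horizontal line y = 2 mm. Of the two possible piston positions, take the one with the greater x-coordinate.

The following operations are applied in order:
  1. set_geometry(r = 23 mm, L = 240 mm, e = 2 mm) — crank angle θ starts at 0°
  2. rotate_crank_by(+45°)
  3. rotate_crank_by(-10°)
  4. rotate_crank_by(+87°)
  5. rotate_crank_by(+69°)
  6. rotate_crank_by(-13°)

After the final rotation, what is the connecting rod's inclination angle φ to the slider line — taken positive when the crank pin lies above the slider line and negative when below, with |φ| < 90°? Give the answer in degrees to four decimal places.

-0.2858

set_geometry: r = 23 mm, L = 240 mm, e = 2 mm; θ ← 0°
rotate_crank_by(+45°): θ ← 0° +45° = 45°
rotate_crank_by(-10°): θ ← 45° -10° = 35°
rotate_crank_by(+87°): θ ← 35° +87° = 122°
rotate_crank_by(+69°): θ ← 122° +69° = 191°
rotate_crank_by(-13°): θ ← 191° -13° = 178°
crank pin P = (r cos θ, r sin θ) = (-22.985989, 0.802688)
h = r sin θ − e = 0.802688 − 2 = -1.197312
sin φ = h / L = -1.197312 / 240 = -0.00498880
φ = arcsin(-0.00498880) = -0.285838°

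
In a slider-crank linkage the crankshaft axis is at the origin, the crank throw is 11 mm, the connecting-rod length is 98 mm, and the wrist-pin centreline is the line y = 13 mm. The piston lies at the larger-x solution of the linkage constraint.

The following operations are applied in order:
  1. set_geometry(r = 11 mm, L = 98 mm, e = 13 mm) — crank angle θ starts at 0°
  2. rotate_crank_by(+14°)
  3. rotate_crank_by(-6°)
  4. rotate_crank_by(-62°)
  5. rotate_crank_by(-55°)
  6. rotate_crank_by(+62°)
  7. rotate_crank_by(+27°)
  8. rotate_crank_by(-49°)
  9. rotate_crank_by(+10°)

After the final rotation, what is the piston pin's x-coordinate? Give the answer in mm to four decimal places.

101.0643

set_geometry: r = 11 mm, L = 98 mm, e = 13 mm; θ ← 0°
rotate_crank_by(+14°): θ ← 0° +14° = 14°
rotate_crank_by(-6°): θ ← 14° -6° = 8°
rotate_crank_by(-62°): θ ← 8° -62° = -54°
rotate_crank_by(-55°): θ ← -54° -55° = -109°
rotate_crank_by(+62°): θ ← -109° +62° = -47°
rotate_crank_by(+27°): θ ← -47° +27° = -20°
rotate_crank_by(-49°): θ ← -20° -49° = -69°
rotate_crank_by(+10°): θ ← -69° +10° = -59°
crank pin P = (r cos θ, r sin θ) = (5.665419, -9.428840)
h = r sin θ − e = -9.428840 − 13 = -22.428840
x = r cos θ + √(L² − h²) = 5.665419 + √(9604.0 − 503.0529) = 5.665419 + 95.398884 = 101.064303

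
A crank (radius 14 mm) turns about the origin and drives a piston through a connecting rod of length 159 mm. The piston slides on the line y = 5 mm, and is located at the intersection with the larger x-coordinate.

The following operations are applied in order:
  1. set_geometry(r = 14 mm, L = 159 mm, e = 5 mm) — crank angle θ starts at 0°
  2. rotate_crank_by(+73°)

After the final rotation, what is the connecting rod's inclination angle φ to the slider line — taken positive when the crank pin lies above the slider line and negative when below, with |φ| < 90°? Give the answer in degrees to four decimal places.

set_geometry: r = 14 mm, L = 159 mm, e = 5 mm; θ ← 0°
rotate_crank_by(+73°): θ ← 0° +73° = 73°
crank pin P = (r cos θ, r sin θ) = (4.093204, 13.388267)
h = r sin θ − e = 13.388267 − 5 = 8.388267
sin φ = h / L = 8.388267 / 159 = 0.05275639
φ = arcsin(0.05275639) = 3.024123°

3.0241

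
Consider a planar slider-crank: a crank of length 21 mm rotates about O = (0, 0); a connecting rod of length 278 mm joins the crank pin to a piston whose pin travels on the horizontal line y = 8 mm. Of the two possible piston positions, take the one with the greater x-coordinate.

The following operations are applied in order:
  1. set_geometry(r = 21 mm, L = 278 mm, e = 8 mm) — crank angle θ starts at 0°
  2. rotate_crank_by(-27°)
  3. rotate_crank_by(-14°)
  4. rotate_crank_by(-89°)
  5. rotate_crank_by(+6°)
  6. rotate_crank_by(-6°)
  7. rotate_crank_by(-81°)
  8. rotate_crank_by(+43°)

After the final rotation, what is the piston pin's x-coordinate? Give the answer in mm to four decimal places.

257.1837

set_geometry: r = 21 mm, L = 278 mm, e = 8 mm; θ ← 0°
rotate_crank_by(-27°): θ ← 0° -27° = -27°
rotate_crank_by(-14°): θ ← -27° -14° = -41°
rotate_crank_by(-89°): θ ← -41° -89° = -130°
rotate_crank_by(+6°): θ ← -130° +6° = -124°
rotate_crank_by(-6°): θ ← -124° -6° = -130°
rotate_crank_by(-81°): θ ← -130° -81° = -211°
rotate_crank_by(+43°): θ ← -211° +43° = -168°
crank pin P = (r cos θ, r sin θ) = (-20.541100, -4.366146)
h = r sin θ − e = -4.366146 − 8 = -12.366146
x = r cos θ + √(L² − h²) = -20.541100 + √(77284.0 − 152.9216) = -20.541100 + 277.724825 = 257.183725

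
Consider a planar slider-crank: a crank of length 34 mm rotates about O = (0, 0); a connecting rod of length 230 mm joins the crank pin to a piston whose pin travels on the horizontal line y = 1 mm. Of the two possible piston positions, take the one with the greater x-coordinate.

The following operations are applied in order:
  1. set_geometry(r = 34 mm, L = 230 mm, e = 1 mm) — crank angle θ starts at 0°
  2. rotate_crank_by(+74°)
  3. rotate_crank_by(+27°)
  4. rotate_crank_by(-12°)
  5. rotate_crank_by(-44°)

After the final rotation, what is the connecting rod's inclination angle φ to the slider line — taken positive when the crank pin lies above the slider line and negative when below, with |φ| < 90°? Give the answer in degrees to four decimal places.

set_geometry: r = 34 mm, L = 230 mm, e = 1 mm; θ ← 0°
rotate_crank_by(+74°): θ ← 0° +74° = 74°
rotate_crank_by(+27°): θ ← 74° +27° = 101°
rotate_crank_by(-12°): θ ← 101° -12° = 89°
rotate_crank_by(-44°): θ ← 89° -44° = 45°
crank pin P = (r cos θ, r sin θ) = (24.041631, 24.041631)
h = r sin θ − e = 24.041631 − 1 = 23.041631
sin φ = h / L = 23.041631 / 230 = 0.10018100
φ = arcsin(0.10018100) = 5.749593°

5.7496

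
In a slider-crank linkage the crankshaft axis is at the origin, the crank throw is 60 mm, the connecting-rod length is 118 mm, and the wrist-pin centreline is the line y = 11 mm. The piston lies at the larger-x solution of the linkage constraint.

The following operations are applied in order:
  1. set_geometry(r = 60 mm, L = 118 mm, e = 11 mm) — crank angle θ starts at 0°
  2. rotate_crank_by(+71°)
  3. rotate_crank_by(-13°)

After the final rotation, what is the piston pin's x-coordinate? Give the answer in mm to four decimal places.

142.8508

set_geometry: r = 60 mm, L = 118 mm, e = 11 mm; θ ← 0°
rotate_crank_by(+71°): θ ← 0° +71° = 71°
rotate_crank_by(-13°): θ ← 71° -13° = 58°
crank pin P = (r cos θ, r sin θ) = (31.795156, 50.882886)
h = r sin θ − e = 50.882886 − 11 = 39.882886
x = r cos θ + √(L² − h²) = 31.795156 + √(13924.0 − 1590.6446) = 31.795156 + 111.055641 = 142.850797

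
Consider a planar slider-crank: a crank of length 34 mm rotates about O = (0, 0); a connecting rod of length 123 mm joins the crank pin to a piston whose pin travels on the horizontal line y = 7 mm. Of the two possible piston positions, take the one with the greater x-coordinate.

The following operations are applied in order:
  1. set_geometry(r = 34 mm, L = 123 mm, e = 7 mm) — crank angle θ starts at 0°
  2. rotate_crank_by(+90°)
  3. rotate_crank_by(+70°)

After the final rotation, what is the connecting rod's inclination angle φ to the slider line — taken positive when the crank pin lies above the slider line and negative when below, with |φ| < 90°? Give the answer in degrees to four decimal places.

2.1566

set_geometry: r = 34 mm, L = 123 mm, e = 7 mm; θ ← 0°
rotate_crank_by(+90°): θ ← 0° +90° = 90°
rotate_crank_by(+70°): θ ← 90° +70° = 160°
crank pin P = (r cos θ, r sin θ) = (-31.949549, 11.628685)
h = r sin θ − e = 11.628685 − 7 = 4.628685
sin φ = h / L = 4.628685 / 123 = 0.03763158
φ = arcsin(0.03763158) = 2.156640°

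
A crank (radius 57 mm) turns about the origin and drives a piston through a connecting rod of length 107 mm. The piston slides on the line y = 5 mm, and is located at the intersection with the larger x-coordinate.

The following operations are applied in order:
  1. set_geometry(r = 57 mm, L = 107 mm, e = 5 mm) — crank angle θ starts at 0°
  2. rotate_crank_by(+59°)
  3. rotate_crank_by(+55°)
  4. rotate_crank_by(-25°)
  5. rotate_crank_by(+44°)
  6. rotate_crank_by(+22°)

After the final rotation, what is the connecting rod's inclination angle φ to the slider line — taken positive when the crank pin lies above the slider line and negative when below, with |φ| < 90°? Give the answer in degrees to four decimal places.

set_geometry: r = 57 mm, L = 107 mm, e = 5 mm; θ ← 0°
rotate_crank_by(+59°): θ ← 0° +59° = 59°
rotate_crank_by(+55°): θ ← 59° +55° = 114°
rotate_crank_by(-25°): θ ← 114° -25° = 89°
rotate_crank_by(+44°): θ ← 89° +44° = 133°
rotate_crank_by(+22°): θ ← 133° +22° = 155°
crank pin P = (r cos θ, r sin θ) = (-51.659544, 24.089241)
h = r sin θ − e = 24.089241 − 5 = 19.089241
sin φ = h / L = 19.089241 / 107 = 0.17840412
φ = arcsin(0.17840412) = 10.276818°

10.2768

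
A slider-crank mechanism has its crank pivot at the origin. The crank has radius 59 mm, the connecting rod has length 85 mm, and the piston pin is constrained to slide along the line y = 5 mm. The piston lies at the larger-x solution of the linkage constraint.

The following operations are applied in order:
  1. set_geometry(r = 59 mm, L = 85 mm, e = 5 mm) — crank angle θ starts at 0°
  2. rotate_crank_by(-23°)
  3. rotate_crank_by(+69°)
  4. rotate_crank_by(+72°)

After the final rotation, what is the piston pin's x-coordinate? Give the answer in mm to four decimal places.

set_geometry: r = 59 mm, L = 85 mm, e = 5 mm; θ ← 0°
rotate_crank_by(-23°): θ ← 0° -23° = -23°
rotate_crank_by(+69°): θ ← -23° +69° = 46°
rotate_crank_by(+72°): θ ← 46° +72° = 118°
crank pin P = (r cos θ, r sin θ) = (-27.698822, 52.093908)
h = r sin θ − e = 52.093908 − 5 = 47.093908
x = r cos θ + √(L² − h²) = -27.698822 + √(7225.0 − 2217.8362) = -27.698822 + 70.761316 = 43.062494

43.0625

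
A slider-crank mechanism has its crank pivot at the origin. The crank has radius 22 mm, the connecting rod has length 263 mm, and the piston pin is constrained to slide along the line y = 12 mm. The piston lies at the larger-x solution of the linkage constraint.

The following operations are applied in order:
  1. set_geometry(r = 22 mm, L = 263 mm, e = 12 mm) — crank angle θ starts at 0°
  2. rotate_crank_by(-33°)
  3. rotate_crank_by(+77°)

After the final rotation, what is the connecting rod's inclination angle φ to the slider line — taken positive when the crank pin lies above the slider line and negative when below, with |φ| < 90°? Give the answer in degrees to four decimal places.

set_geometry: r = 22 mm, L = 263 mm, e = 12 mm; θ ← 0°
rotate_crank_by(-33°): θ ← 0° -33° = -33°
rotate_crank_by(+77°): θ ← -33° +77° = 44°
crank pin P = (r cos θ, r sin θ) = (15.825476, 15.282484)
h = r sin θ − e = 15.282484 − 12 = 3.282484
sin φ = h / L = 3.282484 / 263 = 0.01248093
φ = arcsin(0.01248093) = 0.715123°

0.7151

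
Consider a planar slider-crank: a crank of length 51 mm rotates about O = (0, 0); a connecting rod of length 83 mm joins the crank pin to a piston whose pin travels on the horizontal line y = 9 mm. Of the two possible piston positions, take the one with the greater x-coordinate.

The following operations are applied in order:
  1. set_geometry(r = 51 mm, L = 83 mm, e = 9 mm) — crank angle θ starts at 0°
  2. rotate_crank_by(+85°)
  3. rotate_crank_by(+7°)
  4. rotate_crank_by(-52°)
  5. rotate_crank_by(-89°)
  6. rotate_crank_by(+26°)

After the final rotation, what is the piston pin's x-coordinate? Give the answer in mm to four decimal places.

124.7417

set_geometry: r = 51 mm, L = 83 mm, e = 9 mm; θ ← 0°
rotate_crank_by(+85°): θ ← 0° +85° = 85°
rotate_crank_by(+7°): θ ← 85° +7° = 92°
rotate_crank_by(-52°): θ ← 92° -52° = 40°
rotate_crank_by(-89°): θ ← 40° -89° = -49°
rotate_crank_by(+26°): θ ← -49° +26° = -23°
crank pin P = (r cos θ, r sin θ) = (46.945748, -19.927288)
h = r sin θ − e = -19.927288 − 9 = -28.927288
x = r cos θ + √(L² − h²) = 46.945748 + √(6889.0 − 836.7880) = 46.945748 + 77.795964 = 124.741712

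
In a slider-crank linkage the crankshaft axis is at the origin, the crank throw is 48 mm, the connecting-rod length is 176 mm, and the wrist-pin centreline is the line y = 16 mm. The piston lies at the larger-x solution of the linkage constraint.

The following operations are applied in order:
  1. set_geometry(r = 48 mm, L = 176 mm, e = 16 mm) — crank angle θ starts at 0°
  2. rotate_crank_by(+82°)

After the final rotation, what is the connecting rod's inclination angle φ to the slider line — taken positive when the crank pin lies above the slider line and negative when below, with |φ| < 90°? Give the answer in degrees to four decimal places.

set_geometry: r = 48 mm, L = 176 mm, e = 16 mm; θ ← 0°
rotate_crank_by(+82°): θ ← 0° +82° = 82°
crank pin P = (r cos θ, r sin θ) = (6.680309, 47.532867)
h = r sin θ − e = 47.532867 − 16 = 31.532867
sin φ = h / L = 31.532867 / 176 = 0.17916402
φ = arcsin(0.17916402) = 10.321070°

10.3211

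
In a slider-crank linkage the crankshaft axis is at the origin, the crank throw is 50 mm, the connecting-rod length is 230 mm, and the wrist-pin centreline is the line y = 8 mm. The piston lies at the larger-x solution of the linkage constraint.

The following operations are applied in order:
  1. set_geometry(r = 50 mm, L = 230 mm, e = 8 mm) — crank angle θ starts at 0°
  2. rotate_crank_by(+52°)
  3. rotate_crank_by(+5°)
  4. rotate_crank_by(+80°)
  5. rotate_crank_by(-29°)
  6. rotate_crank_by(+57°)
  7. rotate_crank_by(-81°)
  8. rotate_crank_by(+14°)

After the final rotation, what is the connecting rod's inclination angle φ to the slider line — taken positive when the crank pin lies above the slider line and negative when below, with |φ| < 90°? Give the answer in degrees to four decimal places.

set_geometry: r = 50 mm, L = 230 mm, e = 8 mm; θ ← 0°
rotate_crank_by(+52°): θ ← 0° +52° = 52°
rotate_crank_by(+5°): θ ← 52° +5° = 57°
rotate_crank_by(+80°): θ ← 57° +80° = 137°
rotate_crank_by(-29°): θ ← 137° -29° = 108°
rotate_crank_by(+57°): θ ← 108° +57° = 165°
rotate_crank_by(-81°): θ ← 165° -81° = 84°
rotate_crank_by(+14°): θ ← 84° +14° = 98°
crank pin P = (r cos θ, r sin θ) = (-6.958655, 49.513403)
h = r sin θ − e = 49.513403 − 8 = 41.513403
sin φ = h / L = 41.513403 / 230 = 0.18049306
φ = arcsin(0.18049306) = 10.398480°

10.3985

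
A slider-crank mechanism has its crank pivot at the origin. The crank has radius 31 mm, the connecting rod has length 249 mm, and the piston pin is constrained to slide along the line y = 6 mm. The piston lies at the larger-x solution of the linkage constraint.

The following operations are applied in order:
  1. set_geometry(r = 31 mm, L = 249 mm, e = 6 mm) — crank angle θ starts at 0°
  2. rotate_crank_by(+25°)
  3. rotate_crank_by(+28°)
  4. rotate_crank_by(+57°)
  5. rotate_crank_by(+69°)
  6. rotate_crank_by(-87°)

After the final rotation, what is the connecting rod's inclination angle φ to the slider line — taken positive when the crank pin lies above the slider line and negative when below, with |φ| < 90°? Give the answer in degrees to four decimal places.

set_geometry: r = 31 mm, L = 249 mm, e = 6 mm; θ ← 0°
rotate_crank_by(+25°): θ ← 0° +25° = 25°
rotate_crank_by(+28°): θ ← 25° +28° = 53°
rotate_crank_by(+57°): θ ← 53° +57° = 110°
rotate_crank_by(+69°): θ ← 110° +69° = 179°
rotate_crank_by(-87°): θ ← 179° -87° = 92°
crank pin P = (r cos θ, r sin θ) = (-1.081884, 30.981116)
h = r sin θ − e = 30.981116 − 6 = 24.981116
sin φ = h / L = 24.981116 / 249 = 0.10032577
φ = arcsin(0.10032577) = 5.757930°

5.7579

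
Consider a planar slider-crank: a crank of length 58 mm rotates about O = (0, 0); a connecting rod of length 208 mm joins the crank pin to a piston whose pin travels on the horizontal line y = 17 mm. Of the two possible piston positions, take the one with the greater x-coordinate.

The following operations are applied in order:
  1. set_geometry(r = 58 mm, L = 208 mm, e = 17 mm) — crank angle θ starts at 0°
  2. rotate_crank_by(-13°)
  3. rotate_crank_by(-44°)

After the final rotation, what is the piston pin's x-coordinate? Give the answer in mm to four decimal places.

228.9593

set_geometry: r = 58 mm, L = 208 mm, e = 17 mm; θ ← 0°
rotate_crank_by(-13°): θ ← 0° -13° = -13°
rotate_crank_by(-44°): θ ← -13° -44° = -57°
crank pin P = (r cos θ, r sin θ) = (31.589064, -48.642893)
h = r sin θ − e = -48.642893 − 17 = -65.642893
x = r cos θ + √(L² − h²) = 31.589064 + √(43264.0 − 4308.9894) = 31.589064 + 197.370237 = 228.959301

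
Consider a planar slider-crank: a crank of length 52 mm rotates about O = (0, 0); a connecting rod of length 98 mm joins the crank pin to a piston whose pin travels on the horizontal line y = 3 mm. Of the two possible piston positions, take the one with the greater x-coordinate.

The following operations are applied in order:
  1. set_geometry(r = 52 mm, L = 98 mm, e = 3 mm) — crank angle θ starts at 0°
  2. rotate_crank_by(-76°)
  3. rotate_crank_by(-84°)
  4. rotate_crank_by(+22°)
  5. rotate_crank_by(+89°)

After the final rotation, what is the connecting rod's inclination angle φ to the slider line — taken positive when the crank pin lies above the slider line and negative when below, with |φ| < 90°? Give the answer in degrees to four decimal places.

-25.5355

set_geometry: r = 52 mm, L = 98 mm, e = 3 mm; θ ← 0°
rotate_crank_by(-76°): θ ← 0° -76° = -76°
rotate_crank_by(-84°): θ ← -76° -84° = -160°
rotate_crank_by(+22°): θ ← -160° +22° = -138°
rotate_crank_by(+89°): θ ← -138° +89° = -49°
crank pin P = (r cos θ, r sin θ) = (34.115070, -39.244898)
h = r sin θ − e = -39.244898 − 3 = -42.244898
sin φ = h / L = -42.244898 / 98 = -0.43107039
φ = arcsin(-0.43107039) = -25.535509°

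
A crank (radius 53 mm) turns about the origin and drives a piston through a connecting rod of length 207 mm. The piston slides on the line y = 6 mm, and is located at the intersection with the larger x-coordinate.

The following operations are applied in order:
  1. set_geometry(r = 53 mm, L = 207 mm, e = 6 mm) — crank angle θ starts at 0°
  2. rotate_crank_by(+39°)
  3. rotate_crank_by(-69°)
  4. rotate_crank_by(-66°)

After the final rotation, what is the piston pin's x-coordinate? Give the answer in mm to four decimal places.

set_geometry: r = 53 mm, L = 207 mm, e = 6 mm; θ ← 0°
rotate_crank_by(+39°): θ ← 0° +39° = 39°
rotate_crank_by(-69°): θ ← 39° -69° = -30°
rotate_crank_by(-66°): θ ← -30° -66° = -96°
crank pin P = (r cos θ, r sin θ) = (-5.540009, -52.709660)
h = r sin θ − e = -52.709660 − 6 = -58.709660
x = r cos θ + √(L² − h²) = -5.540009 + √(42849.0 − 3446.8242) = -5.540009 + 198.499813 = 192.959804

192.9598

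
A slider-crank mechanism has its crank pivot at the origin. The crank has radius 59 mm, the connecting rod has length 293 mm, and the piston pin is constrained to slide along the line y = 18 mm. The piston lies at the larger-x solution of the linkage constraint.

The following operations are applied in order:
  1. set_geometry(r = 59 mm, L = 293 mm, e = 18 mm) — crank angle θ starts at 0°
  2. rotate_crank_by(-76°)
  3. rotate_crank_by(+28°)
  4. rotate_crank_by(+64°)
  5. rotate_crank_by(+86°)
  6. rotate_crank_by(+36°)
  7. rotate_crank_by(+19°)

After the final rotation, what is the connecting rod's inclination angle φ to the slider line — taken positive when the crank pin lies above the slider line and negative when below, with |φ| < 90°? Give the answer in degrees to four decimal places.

0.9882

set_geometry: r = 59 mm, L = 293 mm, e = 18 mm; θ ← 0°
rotate_crank_by(-76°): θ ← 0° -76° = -76°
rotate_crank_by(+28°): θ ← -76° +28° = -48°
rotate_crank_by(+64°): θ ← -48° +64° = 16°
rotate_crank_by(+86°): θ ← 16° +86° = 102°
rotate_crank_by(+36°): θ ← 102° +36° = 138°
rotate_crank_by(+19°): θ ← 138° +19° = 157°
crank pin P = (r cos θ, r sin θ) = (-54.309786, 23.053137)
h = r sin θ − e = 23.053137 − 18 = 5.053137
sin φ = h / L = 5.053137 / 293 = 0.01724620
φ = arcsin(0.01724620) = 0.988183°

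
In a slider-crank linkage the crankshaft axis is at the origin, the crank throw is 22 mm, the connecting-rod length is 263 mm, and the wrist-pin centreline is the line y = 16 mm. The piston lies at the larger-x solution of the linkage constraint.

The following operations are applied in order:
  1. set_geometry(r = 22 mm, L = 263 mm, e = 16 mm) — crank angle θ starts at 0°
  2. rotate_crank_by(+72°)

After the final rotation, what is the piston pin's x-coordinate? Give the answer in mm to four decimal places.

set_geometry: r = 22 mm, L = 263 mm, e = 16 mm; θ ← 0°
rotate_crank_by(+72°): θ ← 0° +72° = 72°
crank pin P = (r cos θ, r sin θ) = (6.798374, 20.923243)
h = r sin θ − e = 20.923243 − 16 = 4.923243
x = r cos θ + √(L² − h²) = 6.798374 + √(69169.0 − 24.2383) = 6.798374 + 262.953915 = 269.752289

269.7523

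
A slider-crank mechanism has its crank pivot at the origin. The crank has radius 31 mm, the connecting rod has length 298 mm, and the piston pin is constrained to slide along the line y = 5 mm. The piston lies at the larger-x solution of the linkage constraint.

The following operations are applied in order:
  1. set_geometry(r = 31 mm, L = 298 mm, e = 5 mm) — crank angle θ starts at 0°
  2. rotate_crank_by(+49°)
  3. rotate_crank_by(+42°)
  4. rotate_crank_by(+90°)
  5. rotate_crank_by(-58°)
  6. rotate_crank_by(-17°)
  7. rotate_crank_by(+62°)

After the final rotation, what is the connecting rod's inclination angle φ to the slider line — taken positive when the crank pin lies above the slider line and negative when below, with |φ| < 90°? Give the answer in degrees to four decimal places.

set_geometry: r = 31 mm, L = 298 mm, e = 5 mm; θ ← 0°
rotate_crank_by(+49°): θ ← 0° +49° = 49°
rotate_crank_by(+42°): θ ← 49° +42° = 91°
rotate_crank_by(+90°): θ ← 91° +90° = 181°
rotate_crank_by(-58°): θ ← 181° -58° = 123°
rotate_crank_by(-17°): θ ← 123° -17° = 106°
rotate_crank_by(+62°): θ ← 106° +62° = 168°
crank pin P = (r cos θ, r sin θ) = (-30.322576, 6.445262)
h = r sin θ − e = 6.445262 − 5 = 1.445262
sin φ = h / L = 1.445262 / 298 = 0.00484987
φ = arcsin(0.00484987) = 0.277878°

0.2779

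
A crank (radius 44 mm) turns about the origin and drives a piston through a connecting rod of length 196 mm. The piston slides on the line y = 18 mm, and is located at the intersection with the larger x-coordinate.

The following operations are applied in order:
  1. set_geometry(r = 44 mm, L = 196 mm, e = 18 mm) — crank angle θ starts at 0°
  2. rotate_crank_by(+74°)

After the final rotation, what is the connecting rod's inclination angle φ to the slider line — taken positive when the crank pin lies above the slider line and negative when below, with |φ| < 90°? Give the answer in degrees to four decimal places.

set_geometry: r = 44 mm, L = 196 mm, e = 18 mm; θ ← 0°
rotate_crank_by(+74°): θ ← 0° +74° = 74°
crank pin P = (r cos θ, r sin θ) = (12.128044, 42.295515)
h = r sin θ − e = 42.295515 − 18 = 24.295515
sin φ = h / L = 24.295515 / 196 = 0.12395671
φ = arcsin(0.12395671) = 7.120511°

7.1205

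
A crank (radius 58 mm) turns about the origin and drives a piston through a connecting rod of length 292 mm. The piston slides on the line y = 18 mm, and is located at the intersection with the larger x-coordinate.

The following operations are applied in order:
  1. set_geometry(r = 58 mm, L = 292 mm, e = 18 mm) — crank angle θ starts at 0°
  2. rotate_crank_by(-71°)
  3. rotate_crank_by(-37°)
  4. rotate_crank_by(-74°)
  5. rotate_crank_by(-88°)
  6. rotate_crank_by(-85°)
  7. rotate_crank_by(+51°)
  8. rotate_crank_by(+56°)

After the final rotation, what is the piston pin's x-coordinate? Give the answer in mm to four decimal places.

268.0728

set_geometry: r = 58 mm, L = 292 mm, e = 18 mm; θ ← 0°
rotate_crank_by(-71°): θ ← 0° -71° = -71°
rotate_crank_by(-37°): θ ← -71° -37° = -108°
rotate_crank_by(-74°): θ ← -108° -74° = -182°
rotate_crank_by(-88°): θ ← -182° -88° = -270°
rotate_crank_by(-85°): θ ← -270° -85° = -355°
rotate_crank_by(+51°): θ ← -355° +51° = -304°
rotate_crank_by(+56°): θ ← -304° +56° = -248°
crank pin P = (r cos θ, r sin θ) = (-21.727182, 53.776664)
h = r sin θ − e = 53.776664 − 18 = 35.776664
x = r cos θ + √(L² − h²) = -21.727182 + √(85264.0 − 1279.9697) = -21.727182 + 289.799983 = 268.072801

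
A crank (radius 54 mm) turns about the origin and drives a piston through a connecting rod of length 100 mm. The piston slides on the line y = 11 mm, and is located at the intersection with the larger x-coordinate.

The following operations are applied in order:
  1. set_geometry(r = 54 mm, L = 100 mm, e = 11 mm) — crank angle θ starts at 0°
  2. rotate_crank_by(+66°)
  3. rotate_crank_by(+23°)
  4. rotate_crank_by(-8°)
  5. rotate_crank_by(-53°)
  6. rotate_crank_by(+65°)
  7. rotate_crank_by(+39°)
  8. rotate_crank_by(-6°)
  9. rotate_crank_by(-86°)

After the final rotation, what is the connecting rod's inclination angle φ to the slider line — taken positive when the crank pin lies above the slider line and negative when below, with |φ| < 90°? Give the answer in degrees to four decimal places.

13.7158

set_geometry: r = 54 mm, L = 100 mm, e = 11 mm; θ ← 0°
rotate_crank_by(+66°): θ ← 0° +66° = 66°
rotate_crank_by(+23°): θ ← 66° +23° = 89°
rotate_crank_by(-8°): θ ← 89° -8° = 81°
rotate_crank_by(-53°): θ ← 81° -53° = 28°
rotate_crank_by(+65°): θ ← 28° +65° = 93°
rotate_crank_by(+39°): θ ← 93° +39° = 132°
rotate_crank_by(-6°): θ ← 132° -6° = 126°
rotate_crank_by(-86°): θ ← 126° -86° = 40°
crank pin P = (r cos θ, r sin θ) = (41.366400, 34.710531)
h = r sin θ − e = 34.710531 − 11 = 23.710531
sin φ = h / L = 23.710531 / 100 = 0.23710531
φ = arcsin(0.23710531) = 13.715756°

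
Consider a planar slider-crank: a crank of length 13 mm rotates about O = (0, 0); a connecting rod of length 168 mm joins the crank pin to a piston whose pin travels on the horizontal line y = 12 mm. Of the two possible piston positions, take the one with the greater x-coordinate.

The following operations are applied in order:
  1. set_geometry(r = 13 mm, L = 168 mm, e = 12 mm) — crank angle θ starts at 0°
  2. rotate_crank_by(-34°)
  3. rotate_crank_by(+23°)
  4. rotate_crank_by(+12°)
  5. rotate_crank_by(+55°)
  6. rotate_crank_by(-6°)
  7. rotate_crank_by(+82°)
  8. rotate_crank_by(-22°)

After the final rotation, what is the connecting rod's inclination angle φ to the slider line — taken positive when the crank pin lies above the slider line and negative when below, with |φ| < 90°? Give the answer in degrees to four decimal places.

0.0737

set_geometry: r = 13 mm, L = 168 mm, e = 12 mm; θ ← 0°
rotate_crank_by(-34°): θ ← 0° -34° = -34°
rotate_crank_by(+23°): θ ← -34° +23° = -11°
rotate_crank_by(+12°): θ ← -11° +12° = 1°
rotate_crank_by(+55°): θ ← 1° +55° = 56°
rotate_crank_by(-6°): θ ← 56° -6° = 50°
rotate_crank_by(+82°): θ ← 50° +82° = 132°
rotate_crank_by(-22°): θ ← 132° -22° = 110°
crank pin P = (r cos θ, r sin θ) = (-4.446262, 12.216004)
h = r sin θ − e = 12.216004 − 12 = 0.216004
sin φ = h / L = 0.216004 / 168 = 0.00128574
φ = arcsin(0.00128574) = 0.073667°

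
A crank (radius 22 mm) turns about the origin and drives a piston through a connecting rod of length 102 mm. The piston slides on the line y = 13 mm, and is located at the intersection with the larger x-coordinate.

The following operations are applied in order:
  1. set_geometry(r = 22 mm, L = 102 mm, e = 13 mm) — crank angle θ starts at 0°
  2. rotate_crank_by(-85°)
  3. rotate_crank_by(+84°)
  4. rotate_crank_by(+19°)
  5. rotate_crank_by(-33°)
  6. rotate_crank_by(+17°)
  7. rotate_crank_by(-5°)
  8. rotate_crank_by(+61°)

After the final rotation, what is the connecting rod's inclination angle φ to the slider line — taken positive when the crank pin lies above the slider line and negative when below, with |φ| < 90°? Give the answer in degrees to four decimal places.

set_geometry: r = 22 mm, L = 102 mm, e = 13 mm; θ ← 0°
rotate_crank_by(-85°): θ ← 0° -85° = -85°
rotate_crank_by(+84°): θ ← -85° +84° = -1°
rotate_crank_by(+19°): θ ← -1° +19° = 18°
rotate_crank_by(-33°): θ ← 18° -33° = -15°
rotate_crank_by(+17°): θ ← -15° +17° = 2°
rotate_crank_by(-5°): θ ← 2° -5° = -3°
rotate_crank_by(+61°): θ ← -3° +61° = 58°
crank pin P = (r cos θ, r sin θ) = (11.658224, 18.657058)
h = r sin θ − e = 18.657058 − 13 = 5.657058
sin φ = h / L = 5.657058 / 102 = 0.05546135
φ = arcsin(0.05546135) = 3.179333°

3.1793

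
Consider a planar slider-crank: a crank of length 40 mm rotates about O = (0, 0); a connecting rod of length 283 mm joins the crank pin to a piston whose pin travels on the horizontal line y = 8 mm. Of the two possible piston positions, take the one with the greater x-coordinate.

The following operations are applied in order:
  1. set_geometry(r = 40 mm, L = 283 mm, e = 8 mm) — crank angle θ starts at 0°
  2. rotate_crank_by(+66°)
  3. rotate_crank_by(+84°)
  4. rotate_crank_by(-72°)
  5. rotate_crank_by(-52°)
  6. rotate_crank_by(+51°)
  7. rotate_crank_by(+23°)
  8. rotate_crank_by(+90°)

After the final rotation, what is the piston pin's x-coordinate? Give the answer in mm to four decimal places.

set_geometry: r = 40 mm, L = 283 mm, e = 8 mm; θ ← 0°
rotate_crank_by(+66°): θ ← 0° +66° = 66°
rotate_crank_by(+84°): θ ← 66° +84° = 150°
rotate_crank_by(-72°): θ ← 150° -72° = 78°
rotate_crank_by(-52°): θ ← 78° -52° = 26°
rotate_crank_by(+51°): θ ← 26° +51° = 77°
rotate_crank_by(+23°): θ ← 77° +23° = 100°
rotate_crank_by(+90°): θ ← 100° +90° = 190°
crank pin P = (r cos θ, r sin θ) = (-39.392310, -6.945927)
h = r sin θ − e = -6.945927 − 8 = -14.945927
x = r cos θ + √(L² − h²) = -39.392310 + √(80089.0 − 223.3807) = -39.392310 + 282.605059 = 243.212749

243.2127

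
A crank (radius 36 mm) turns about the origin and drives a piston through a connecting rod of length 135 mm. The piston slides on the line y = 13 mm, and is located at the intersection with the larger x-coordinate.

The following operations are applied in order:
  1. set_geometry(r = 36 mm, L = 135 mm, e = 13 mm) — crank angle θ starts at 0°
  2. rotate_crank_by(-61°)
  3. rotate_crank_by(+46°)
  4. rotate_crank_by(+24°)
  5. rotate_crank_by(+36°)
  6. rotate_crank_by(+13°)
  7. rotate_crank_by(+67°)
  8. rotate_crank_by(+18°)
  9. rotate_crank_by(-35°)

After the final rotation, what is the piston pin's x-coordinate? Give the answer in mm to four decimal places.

set_geometry: r = 36 mm, L = 135 mm, e = 13 mm; θ ← 0°
rotate_crank_by(-61°): θ ← 0° -61° = -61°
rotate_crank_by(+46°): θ ← -61° +46° = -15°
rotate_crank_by(+24°): θ ← -15° +24° = 9°
rotate_crank_by(+36°): θ ← 9° +36° = 45°
rotate_crank_by(+13°): θ ← 45° +13° = 58°
rotate_crank_by(+67°): θ ← 58° +67° = 125°
rotate_crank_by(+18°): θ ← 125° +18° = 143°
rotate_crank_by(-35°): θ ← 143° -35° = 108°
crank pin P = (r cos θ, r sin θ) = (-11.124612, 34.238035)
h = r sin θ − e = 34.238035 − 13 = 21.238035
x = r cos θ + √(L² − h²) = -11.124612 + √(18225.0 − 451.0541) = -11.124612 + 133.318963 = 122.194351

122.1944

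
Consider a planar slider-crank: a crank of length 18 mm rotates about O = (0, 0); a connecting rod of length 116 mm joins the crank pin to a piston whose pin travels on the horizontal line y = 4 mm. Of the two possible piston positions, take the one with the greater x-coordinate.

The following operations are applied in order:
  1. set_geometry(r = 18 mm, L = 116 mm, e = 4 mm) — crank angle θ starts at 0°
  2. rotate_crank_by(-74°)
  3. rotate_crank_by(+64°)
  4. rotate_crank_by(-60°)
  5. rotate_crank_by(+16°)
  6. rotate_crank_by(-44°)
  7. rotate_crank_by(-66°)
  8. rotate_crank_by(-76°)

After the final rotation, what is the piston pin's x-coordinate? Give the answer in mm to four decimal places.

set_geometry: r = 18 mm, L = 116 mm, e = 4 mm; θ ← 0°
rotate_crank_by(-74°): θ ← 0° -74° = -74°
rotate_crank_by(+64°): θ ← -74° +64° = -10°
rotate_crank_by(-60°): θ ← -10° -60° = -70°
rotate_crank_by(+16°): θ ← -70° +16° = -54°
rotate_crank_by(-44°): θ ← -54° -44° = -98°
rotate_crank_by(-66°): θ ← -98° -66° = -164°
rotate_crank_by(-76°): θ ← -164° -76° = -240°
crank pin P = (r cos θ, r sin θ) = (-9.000000, 15.588457)
h = r sin θ − e = 15.588457 − 4 = 11.588457
x = r cos θ + √(L² − h²) = -9.000000 + √(13456.0 − 134.2923) = -9.000000 + 115.419702 = 106.419702

106.4197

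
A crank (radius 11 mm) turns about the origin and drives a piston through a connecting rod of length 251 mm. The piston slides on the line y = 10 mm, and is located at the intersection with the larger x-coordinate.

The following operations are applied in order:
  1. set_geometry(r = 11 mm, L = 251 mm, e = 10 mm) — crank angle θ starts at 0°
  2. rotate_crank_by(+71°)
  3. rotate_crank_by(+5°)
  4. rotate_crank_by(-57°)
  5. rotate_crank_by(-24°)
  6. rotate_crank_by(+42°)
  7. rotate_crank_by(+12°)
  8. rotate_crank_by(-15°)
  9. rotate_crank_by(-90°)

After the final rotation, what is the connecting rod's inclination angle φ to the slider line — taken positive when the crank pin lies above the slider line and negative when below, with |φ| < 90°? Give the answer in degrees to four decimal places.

-4.3686

set_geometry: r = 11 mm, L = 251 mm, e = 10 mm; θ ← 0°
rotate_crank_by(+71°): θ ← 0° +71° = 71°
rotate_crank_by(+5°): θ ← 71° +5° = 76°
rotate_crank_by(-57°): θ ← 76° -57° = 19°
rotate_crank_by(-24°): θ ← 19° -24° = -5°
rotate_crank_by(+42°): θ ← -5° +42° = 37°
rotate_crank_by(+12°): θ ← 37° +12° = 49°
rotate_crank_by(-15°): θ ← 49° -15° = 34°
rotate_crank_by(-90°): θ ← 34° -90° = -56°
crank pin P = (r cos θ, r sin θ) = (6.151122, -9.119413)
h = r sin θ − e = -9.119413 − 10 = -19.119413
sin φ = h / L = -19.119413 / 251 = -0.07617296
φ = arcsin(-0.07617296) = -4.368621°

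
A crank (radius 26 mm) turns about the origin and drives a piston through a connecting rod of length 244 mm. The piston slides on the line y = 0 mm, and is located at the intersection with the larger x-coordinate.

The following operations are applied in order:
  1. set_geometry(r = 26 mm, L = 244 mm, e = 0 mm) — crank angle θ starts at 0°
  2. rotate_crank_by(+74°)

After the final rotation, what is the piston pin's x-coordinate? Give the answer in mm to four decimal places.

249.8832

set_geometry: r = 26 mm, L = 244 mm, e = 0 mm; θ ← 0°
rotate_crank_by(+74°): θ ← 0° +74° = 74°
crank pin P = (r cos θ, r sin θ) = (7.166571, 24.992804)
h = r sin θ − e = 24.992804 − 0 = 24.992804
x = r cos θ + √(L² − h²) = 7.166571 + √(59536.0 − 624.6403) = 7.166571 + 242.716624 = 249.883196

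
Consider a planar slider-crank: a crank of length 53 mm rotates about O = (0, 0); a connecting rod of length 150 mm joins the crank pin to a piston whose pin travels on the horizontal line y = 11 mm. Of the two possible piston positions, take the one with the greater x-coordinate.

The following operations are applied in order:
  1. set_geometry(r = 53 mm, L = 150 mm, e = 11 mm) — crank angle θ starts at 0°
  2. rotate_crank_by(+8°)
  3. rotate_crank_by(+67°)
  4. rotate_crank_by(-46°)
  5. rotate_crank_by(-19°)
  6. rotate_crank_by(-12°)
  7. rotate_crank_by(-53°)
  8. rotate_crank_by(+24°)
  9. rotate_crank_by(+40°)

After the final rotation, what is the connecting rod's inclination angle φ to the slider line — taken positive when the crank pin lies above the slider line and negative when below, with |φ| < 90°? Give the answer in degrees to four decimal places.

set_geometry: r = 53 mm, L = 150 mm, e = 11 mm; θ ← 0°
rotate_crank_by(+8°): θ ← 0° +8° = 8°
rotate_crank_by(+67°): θ ← 8° +67° = 75°
rotate_crank_by(-46°): θ ← 75° -46° = 29°
rotate_crank_by(-19°): θ ← 29° -19° = 10°
rotate_crank_by(-12°): θ ← 10° -12° = -2°
rotate_crank_by(-53°): θ ← -2° -53° = -55°
rotate_crank_by(+24°): θ ← -55° +24° = -31°
rotate_crank_by(+40°): θ ← -31° +40° = 9°
crank pin P = (r cos θ, r sin θ) = (52.347482, 8.291027)
h = r sin θ − e = 8.291027 − 11 = -2.708973
sin φ = h / L = -2.708973 / 150 = -0.01805982
φ = arcsin(-0.01805982) = -1.034808°

-1.0348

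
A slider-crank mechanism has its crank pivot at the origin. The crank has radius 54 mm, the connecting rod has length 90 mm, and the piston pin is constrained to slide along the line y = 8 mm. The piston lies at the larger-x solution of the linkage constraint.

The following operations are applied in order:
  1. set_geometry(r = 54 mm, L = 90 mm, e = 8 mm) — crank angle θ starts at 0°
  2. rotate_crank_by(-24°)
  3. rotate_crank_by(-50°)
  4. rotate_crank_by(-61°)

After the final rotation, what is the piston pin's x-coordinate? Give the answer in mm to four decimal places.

set_geometry: r = 54 mm, L = 90 mm, e = 8 mm; θ ← 0°
rotate_crank_by(-24°): θ ← 0° -24° = -24°
rotate_crank_by(-50°): θ ← -24° -50° = -74°
rotate_crank_by(-61°): θ ← -74° -61° = -135°
crank pin P = (r cos θ, r sin θ) = (-38.183766, -38.183766)
h = r sin θ − e = -38.183766 − 8 = -46.183766
x = r cos θ + √(L² − h²) = -38.183766 + √(8100.0 − 2132.9403) = -38.183766 + 77.246746 = 39.062980

39.0630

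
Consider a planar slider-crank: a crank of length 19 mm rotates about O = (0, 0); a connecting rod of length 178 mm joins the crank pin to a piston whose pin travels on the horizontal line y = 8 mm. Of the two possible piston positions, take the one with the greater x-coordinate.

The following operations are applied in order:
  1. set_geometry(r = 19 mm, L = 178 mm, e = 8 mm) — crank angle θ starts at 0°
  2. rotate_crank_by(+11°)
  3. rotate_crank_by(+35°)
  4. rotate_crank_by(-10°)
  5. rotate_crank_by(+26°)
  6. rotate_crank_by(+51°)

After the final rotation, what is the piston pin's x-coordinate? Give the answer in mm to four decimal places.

170.3230

set_geometry: r = 19 mm, L = 178 mm, e = 8 mm; θ ← 0°
rotate_crank_by(+11°): θ ← 0° +11° = 11°
rotate_crank_by(+35°): θ ← 11° +35° = 46°
rotate_crank_by(-10°): θ ← 46° -10° = 36°
rotate_crank_by(+26°): θ ← 36° +26° = 62°
rotate_crank_by(+51°): θ ← 62° +51° = 113°
crank pin P = (r cos θ, r sin θ) = (-7.423891, 17.489592)
h = r sin θ − e = 17.489592 − 8 = 9.489592
x = r cos θ + √(L² − h²) = -7.423891 + √(31684.0 − 90.0524) = -7.423891 + 177.746864 = 170.322972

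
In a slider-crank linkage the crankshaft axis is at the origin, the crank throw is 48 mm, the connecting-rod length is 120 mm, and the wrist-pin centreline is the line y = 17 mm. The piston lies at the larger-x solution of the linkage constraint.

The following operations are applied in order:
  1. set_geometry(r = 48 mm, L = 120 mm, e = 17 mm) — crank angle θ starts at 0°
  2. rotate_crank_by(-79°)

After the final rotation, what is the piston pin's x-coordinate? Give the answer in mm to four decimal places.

set_geometry: r = 48 mm, L = 120 mm, e = 17 mm; θ ← 0°
rotate_crank_by(-79°): θ ← 0° -79° = -79°
crank pin P = (r cos θ, r sin θ) = (9.158832, -47.118105)
h = r sin θ − e = -47.118105 − 17 = -64.118105
x = r cos θ + √(L² − h²) = 9.158832 + √(14400.0 − 4111.1314) = 9.158832 + 101.434061 = 110.592892

110.5929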